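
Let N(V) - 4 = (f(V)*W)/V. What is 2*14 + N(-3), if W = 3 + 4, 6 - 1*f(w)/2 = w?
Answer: -10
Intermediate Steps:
f(w) = 12 - 2*w
W = 7
N(V) = 4 + (84 - 14*V)/V (N(V) = 4 + ((12 - 2*V)*7)/V = 4 + (84 - 14*V)/V)
2*14 + N(-3) = 2*14 + (-10 + 84/(-3)) = 28 + (-10 + 84*(-⅓)) = 28 + (-10 - 28) = 28 - 38 = -10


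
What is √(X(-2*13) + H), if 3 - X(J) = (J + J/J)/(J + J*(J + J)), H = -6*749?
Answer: I*√7896384366/1326 ≈ 67.015*I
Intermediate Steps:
H = -4494
X(J) = 3 - (1 + J)/(J + 2*J²) (X(J) = 3 - (J + J/J)/(J + J*(J + J)) = 3 - (J + 1)/(J + J*(2*J)) = 3 - (1 + J)/(J + 2*J²))
√(X(-2*13) + H) = √((-1 + 2*(-2*13) + 6*(-2*13)²)/(((-2*13))*(1 + 2*(-2*13))) - 4494) = √((-1 + 2*(-26) + 6*(-26)²)/((-26)*(1 + 2*(-26))) - 4494) = √(-(-1 - 52 + 6*676)/(26*(1 - 52)) - 4494) = √(-1/26*(-1 - 52 + 4056)/(-51) - 4494) = √(-1/26*(-1/51)*4003 - 4494) = √(4003/1326 - 4494) = √(-5955041/1326) = I*√7896384366/1326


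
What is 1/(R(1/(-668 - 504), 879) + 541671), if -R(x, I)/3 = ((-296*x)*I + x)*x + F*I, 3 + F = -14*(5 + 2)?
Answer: 1373584/1109867641221 ≈ 1.2376e-6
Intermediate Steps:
F = -101 (F = -3 - 14*(5 + 2) = -3 - 14*7 = -3 - 98 = -101)
R(x, I) = 303*I - 3*x*(x - 296*I*x) (R(x, I) = -3*(((-296*x)*I + x)*x - 101*I) = -3*((-296*I*x + x)*x - 101*I) = -3*((x - 296*I*x)*x - 101*I) = -3*(x*(x - 296*I*x) - 101*I) = -3*(-101*I + x*(x - 296*I*x)) = 303*I - 3*x*(x - 296*I*x))
1/(R(1/(-668 - 504), 879) + 541671) = 1/((-3/(-668 - 504)² + 303*879 + 888*879*(1/(-668 - 504))²) + 541671) = 1/((-3*(1/(-1172))² + 266337 + 888*879*(1/(-1172))²) + 541671) = 1/((-3*(-1/1172)² + 266337 + 888*879*(-1/1172)²) + 541671) = 1/((-3*1/1373584 + 266337 + 888*879*(1/1373584)) + 541671) = 1/((-3/1373584 + 266337 + 333/586) + 541671) = 1/(365837022357/1373584 + 541671) = 1/(1109867641221/1373584) = 1373584/1109867641221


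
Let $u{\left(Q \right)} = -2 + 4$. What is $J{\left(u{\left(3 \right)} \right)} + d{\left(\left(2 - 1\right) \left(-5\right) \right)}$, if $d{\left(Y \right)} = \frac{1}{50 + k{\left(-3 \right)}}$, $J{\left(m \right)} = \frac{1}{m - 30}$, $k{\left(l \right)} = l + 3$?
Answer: $- \frac{11}{700} \approx -0.015714$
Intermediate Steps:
$u{\left(Q \right)} = 2$
$k{\left(l \right)} = 3 + l$
$J{\left(m \right)} = \frac{1}{-30 + m}$
$d{\left(Y \right)} = \frac{1}{50}$ ($d{\left(Y \right)} = \frac{1}{50 + \left(3 - 3\right)} = \frac{1}{50 + 0} = \frac{1}{50}$)
$J{\left(u{\left(3 \right)} \right)} + d{\left(\left(2 - 1\right) \left(-5\right) \right)} = \frac{1}{-30 + 2} + \frac{1}{50} = \frac{1}{-28} + \frac{1}{50} = - \frac{1}{28} + \frac{1}{50} = - \frac{11}{700}$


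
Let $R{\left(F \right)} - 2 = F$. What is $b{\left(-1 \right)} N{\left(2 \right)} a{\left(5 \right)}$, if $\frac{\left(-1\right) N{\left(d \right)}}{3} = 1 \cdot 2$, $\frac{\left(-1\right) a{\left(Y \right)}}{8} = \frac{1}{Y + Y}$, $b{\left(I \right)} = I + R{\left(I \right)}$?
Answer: $0$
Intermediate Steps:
$R{\left(F \right)} = 2 + F$
$b{\left(I \right)} = 2 + 2 I$ ($b{\left(I \right)} = I + \left(2 + I\right) = 2 + 2 I$)
$a{\left(Y \right)} = - \frac{4}{Y}$ ($a{\left(Y \right)} = - \frac{8}{Y + Y} = - \frac{8}{2 Y} = - 8 \frac{1}{2 Y} = - \frac{4}{Y}$)
$N{\left(d \right)} = -6$ ($N{\left(d \right)} = - 3 \cdot 1 \cdot 2 = \left(-3\right) 2 = -6$)
$b{\left(-1 \right)} N{\left(2 \right)} a{\left(5 \right)} = \left(2 + 2 \left(-1\right)\right) \left(-6\right) \left(- \frac{4}{5}\right) = \left(2 - 2\right) \left(-6\right) \left(\left(-4\right) \frac{1}{5}\right) = 0 \left(-6\right) \left(- \frac{4}{5}\right) = 0 \left(- \frac{4}{5}\right) = 0$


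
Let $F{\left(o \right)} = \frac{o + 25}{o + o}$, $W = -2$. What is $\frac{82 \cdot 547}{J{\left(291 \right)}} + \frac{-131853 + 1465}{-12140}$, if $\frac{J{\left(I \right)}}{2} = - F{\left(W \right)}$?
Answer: $\frac{273013511}{69805} \approx 3911.1$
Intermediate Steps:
$F{\left(o \right)} = \frac{25 + o}{2 o}$
$J{\left(I \right)} = \frac{23}{2}$ ($J{\left(I \right)} = 2 \left(- \frac{25 - 2}{2 \left(-2\right)}\right) = 2 \left(- \frac{\left(-1\right) 23}{2 \cdot 2}\right) = 2 \left(\left(-1\right) \left(- \frac{23}{4}\right)\right) = 2 \cdot \frac{23}{4} = \frac{23}{2}$)
$\frac{82 \cdot 547}{J{\left(291 \right)}} + \frac{-131853 + 1465}{-12140} = \frac{82 \cdot 547}{\frac{23}{2}} + \frac{-131853 + 1465}{-12140} = 44854 \cdot \frac{2}{23} - - \frac{32597}{3035} = \frac{89708}{23} + \frac{32597}{3035} = \frac{273013511}{69805}$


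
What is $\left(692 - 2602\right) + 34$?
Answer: $-1876$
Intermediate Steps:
$\left(692 - 2602\right) + 34 = -1910 + 34 = -1876$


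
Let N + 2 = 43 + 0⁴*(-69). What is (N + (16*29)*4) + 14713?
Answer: 16610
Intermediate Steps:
N = 41 (N = -2 + (43 + 0⁴*(-69)) = -2 + (43 + 0*(-69)) = -2 + (43 + 0) = -2 + 43 = 41)
(N + (16*29)*4) + 14713 = (41 + (16*29)*4) + 14713 = (41 + 464*4) + 14713 = (41 + 1856) + 14713 = 1897 + 14713 = 16610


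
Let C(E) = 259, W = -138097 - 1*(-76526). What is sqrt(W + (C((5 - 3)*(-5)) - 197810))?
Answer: I*sqrt(259122) ≈ 509.04*I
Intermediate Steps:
W = -61571 (W = -138097 + 76526 = -61571)
sqrt(W + (C((5 - 3)*(-5)) - 197810)) = sqrt(-61571 + (259 - 197810)) = sqrt(-61571 - 197551) = sqrt(-259122) = I*sqrt(259122)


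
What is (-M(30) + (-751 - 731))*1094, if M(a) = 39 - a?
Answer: -1631154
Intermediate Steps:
(-M(30) + (-751 - 731))*1094 = (-(39 - 1*30) + (-751 - 731))*1094 = (-(39 - 30) - 1482)*1094 = (-1*9 - 1482)*1094 = (-9 - 1482)*1094 = -1491*1094 = -1631154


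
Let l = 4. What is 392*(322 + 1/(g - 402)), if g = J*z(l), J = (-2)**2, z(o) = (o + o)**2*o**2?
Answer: 233135924/1847 ≈ 1.2622e+5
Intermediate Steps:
z(o) = 4*o**4 (z(o) = (2*o)**2*o**2 = (4*o**2)*o**2 = 4*o**4)
J = 4
g = 4096 (g = 4*(4*4**4) = 4*(4*256) = 4*1024 = 4096)
392*(322 + 1/(g - 402)) = 392*(322 + 1/(4096 - 402)) = 392*(322 + 1/3694) = 392*(1189469/3694) = 233135924/1847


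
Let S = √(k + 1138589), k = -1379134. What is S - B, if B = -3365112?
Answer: 3365112 + I*√240545 ≈ 3.3651e+6 + 490.45*I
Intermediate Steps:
S = I*√240545 (S = √(-1379134 + 1138589) = √(-240545) = I*√240545 ≈ 490.45*I)
S - B = I*√240545 - 1*(-3365112) = I*√240545 + 3365112 = 3365112 + I*√240545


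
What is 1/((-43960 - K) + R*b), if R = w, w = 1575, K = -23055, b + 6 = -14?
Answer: -1/52405 ≈ -1.9082e-5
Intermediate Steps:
b = -20 (b = -6 - 14 = -20)
R = 1575
1/((-43960 - K) + R*b) = 1/((-43960 - 1*(-23055)) + 1575*(-20)) = 1/((-43960 + 23055) - 31500) = 1/(-20905 - 31500) = 1/(-52405) = -1/52405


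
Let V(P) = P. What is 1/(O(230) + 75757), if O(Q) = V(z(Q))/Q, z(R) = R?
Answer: 1/75758 ≈ 1.3200e-5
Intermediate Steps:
O(Q) = 1 (O(Q) = Q/Q = 1)
1/(O(230) + 75757) = 1/(1 + 75757) = 1/75758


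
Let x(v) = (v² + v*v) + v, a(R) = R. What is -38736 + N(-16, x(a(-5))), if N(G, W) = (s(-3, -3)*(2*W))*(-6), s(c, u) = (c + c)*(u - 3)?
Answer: -58176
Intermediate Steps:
x(v) = v + 2*v² (x(v) = (v² + v²) + v = 2*v² + v = v + 2*v²)
s(c, u) = 2*c*(-3 + u) (s(c, u) = (2*c)*(-3 + u) = 2*c*(-3 + u))
N(G, W) = -432*W (N(G, W) = ((2*(-3)*(-3 - 3))*(2*W))*(-6) = ((2*(-3)*(-6))*(2*W))*(-6) = (36*(2*W))*(-6) = (72*W)*(-6) = -432*W)
-38736 + N(-16, x(a(-5))) = -38736 - (-2160)*(1 + 2*(-5)) = -38736 - (-2160)*(1 - 10) = -38736 - (-2160)*(-9) = -38736 - 432*45 = -38736 - 19440 = -58176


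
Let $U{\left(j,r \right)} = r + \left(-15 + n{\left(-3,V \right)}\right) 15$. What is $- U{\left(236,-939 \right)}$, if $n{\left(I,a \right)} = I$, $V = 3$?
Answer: $1209$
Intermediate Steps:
$U{\left(j,r \right)} = -270 + r$ ($U{\left(j,r \right)} = r + \left(-15 - 3\right) 15 = r - 270 = -270 + r$)
$- U{\left(236,-939 \right)} = - (-270 - 939) = \left(-1\right) \left(-1209\right) = 1209$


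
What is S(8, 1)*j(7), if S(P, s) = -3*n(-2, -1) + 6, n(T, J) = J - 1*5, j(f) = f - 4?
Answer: 72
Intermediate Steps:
j(f) = -4 + f
n(T, J) = -5 + J (n(T, J) = J - 5 = -5 + J)
S(P, s) = 24 (S(P, s) = -3*(-5 - 1) + 6 = -3*(-6) + 6 = 18 + 6 = 24)
S(8, 1)*j(7) = 24*(-4 + 7) = 24*3 = 72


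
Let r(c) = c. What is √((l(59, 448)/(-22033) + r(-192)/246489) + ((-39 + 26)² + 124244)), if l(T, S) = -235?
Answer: 2*√101930851197098101395470/1810297379 ≈ 352.72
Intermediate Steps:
√((l(59, 448)/(-22033) + r(-192)/246489) + ((-39 + 26)² + 124244)) = √((-235/(-22033) - 192/246489) + ((-39 + 26)² + 124244)) = √((-235*(-1/22033) - 192*1/246489) + ((-13)² + 124244)) = √((235/22033 - 64/82163) + (169 + 124244)) = √(17898193/1810297379 + 124413) = √(225224545711720/1810297379) = 2*√101930851197098101395470/1810297379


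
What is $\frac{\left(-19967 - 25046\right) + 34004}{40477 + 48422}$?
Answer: $- \frac{11009}{88899} \approx -0.12384$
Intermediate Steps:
$\frac{\left(-19967 - 25046\right) + 34004}{40477 + 48422} = \frac{\left(-19967 - 25046\right) + 34004}{88899} = \left(-45013 + 34004\right) \frac{1}{88899} = \left(-11009\right) \frac{1}{88899} = - \frac{11009}{88899}$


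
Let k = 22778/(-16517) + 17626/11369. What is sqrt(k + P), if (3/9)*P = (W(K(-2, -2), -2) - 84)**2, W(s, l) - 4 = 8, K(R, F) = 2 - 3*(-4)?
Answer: 2*sqrt(137100143752211065222)/187781773 ≈ 124.71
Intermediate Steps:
K(R, F) = 14 (K(R, F) = 2 + 12 = 14)
W(s, l) = 12 (W(s, l) = 4 + 8 = 12)
k = 32165560/187781773 (k = 22778*(-1/16517) + 17626*(1/11369) = -22778/16517 + 17626/11369 = 32165560/187781773 ≈ 0.17129)
P = 15552 (P = 3*(12 - 84)**2 = 3*(-72)**2 = 3*5184 = 15552)
sqrt(k + P) = sqrt(32165560/187781773 + 15552) = sqrt(2920414299256/187781773) = 2*sqrt(137100143752211065222)/187781773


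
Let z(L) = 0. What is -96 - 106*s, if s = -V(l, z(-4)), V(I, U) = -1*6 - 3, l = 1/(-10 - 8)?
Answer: -1050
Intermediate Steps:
l = -1/18 (l = 1/(-18) = -1/18 ≈ -0.055556)
V(I, U) = -9 (V(I, U) = -6 - 3 = -9)
s = 9 (s = -1*(-9) = 9)
-96 - 106*s = -96 - 106*9 = -96 - 954 = -1050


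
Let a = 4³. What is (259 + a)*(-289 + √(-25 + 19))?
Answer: -93347 + 323*I*√6 ≈ -93347.0 + 791.19*I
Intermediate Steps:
a = 64
(259 + a)*(-289 + √(-25 + 19)) = (259 + 64)*(-289 + √(-25 + 19)) = 323*(-289 + √(-6)) = 323*(-289 + I*√6) = -93347 + 323*I*√6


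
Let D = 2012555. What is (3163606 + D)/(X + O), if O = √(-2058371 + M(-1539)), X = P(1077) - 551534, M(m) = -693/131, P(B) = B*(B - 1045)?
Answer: -58435553573895/5837435178199 - 12077709*I*√720893786/11674870356398 ≈ -10.01 - 0.027776*I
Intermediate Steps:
P(B) = B*(-1045 + B)
M(m) = -693/131 (M(m) = -693*1/131 = -693/131)
X = -517070 (X = 1077*(-1045 + 1077) - 551534 = 1077*32 - 551534 = 34464 - 551534 = -517070)
O = 7*I*√720893786/131 (O = √(-2058371 - 693/131) = √(-269647294/131) = 7*I*√720893786/131 ≈ 1434.7*I)
(3163606 + D)/(X + O) = (3163606 + 2012555)/(-517070 + 7*I*√720893786/131) = 5176161/(-517070 + 7*I*√720893786/131)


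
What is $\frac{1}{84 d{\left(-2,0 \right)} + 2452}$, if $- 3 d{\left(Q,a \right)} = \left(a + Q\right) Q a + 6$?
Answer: $\frac{1}{2284} \approx 0.00043783$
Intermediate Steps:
$d{\left(Q,a \right)} = -2 - \frac{Q a \left(Q + a\right)}{3}$ ($d{\left(Q,a \right)} = - \frac{\left(a + Q\right) Q a + 6}{3} = - \frac{\left(Q + a\right) Q a + 6}{3} = - \frac{Q \left(Q + a\right) a + 6}{3} = - \frac{Q a \left(Q + a\right) + 6}{3} = - \frac{6 + Q a \left(Q + a\right)}{3} = -2 - \frac{Q a \left(Q + a\right)}{3}$)
$\frac{1}{84 d{\left(-2,0 \right)} + 2452} = \frac{1}{84 \left(-2 - - \frac{2 \cdot 0^{2}}{3} - 0 \left(-2\right)^{2}\right) + 2452} = \frac{1}{84 \left(-2 - \left(- \frac{2}{3}\right) 0 - 0 \cdot 4\right) + 2452} = \frac{1}{84 \left(-2 + 0 + 0\right) + 2452} = \frac{1}{84 \left(-2\right) + 2452} = \frac{1}{-168 + 2452} = \frac{1}{2284}$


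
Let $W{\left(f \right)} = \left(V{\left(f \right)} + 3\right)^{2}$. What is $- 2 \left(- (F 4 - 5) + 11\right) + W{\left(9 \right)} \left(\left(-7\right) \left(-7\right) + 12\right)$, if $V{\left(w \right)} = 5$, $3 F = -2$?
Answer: $\frac{11600}{3} \approx 3866.7$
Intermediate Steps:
$F = - \frac{2}{3}$ ($F = \frac{1}{3} \left(-2\right) = - \frac{2}{3} \approx -0.66667$)
$W{\left(f \right)} = 64$ ($W{\left(f \right)} = \left(5 + 3\right)^{2} = 8^{2} = 64$)
$- 2 \left(- (F 4 - 5) + 11\right) + W{\left(9 \right)} \left(\left(-7\right) \left(-7\right) + 12\right) = - 2 \left(- (\left(- \frac{2}{3}\right) 4 - 5) + 11\right) + 64 \left(\left(-7\right) \left(-7\right) + 12\right) = - 2 \left(- (- \frac{8}{3} - 5) + 11\right) + 64 \left(49 + 12\right) = - 2 \left(\left(-1\right) \left(- \frac{23}{3}\right) + 11\right) + 64 \cdot 61 = - 2 \left(\frac{23}{3} + 11\right) + 3904 = \left(-2\right) \frac{56}{3} + 3904 = - \frac{112}{3} + 3904 = \frac{11600}{3}$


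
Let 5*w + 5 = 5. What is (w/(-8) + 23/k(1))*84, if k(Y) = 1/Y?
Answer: 1932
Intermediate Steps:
w = 0 (w = -1 + (⅕)*5 = -1 + 1 = 0)
(w/(-8) + 23/k(1))*84 = (0/(-8) + 23/(1/1))*84 = (0*(-⅛) + 23/1)*84 = (0 + 23*1)*84 = (0 + 23)*84 = 23*84 = 1932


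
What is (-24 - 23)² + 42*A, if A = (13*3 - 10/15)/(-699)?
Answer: 1542481/699 ≈ 2206.7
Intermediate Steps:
A = -115/2097 (A = (39 - 10*1/15)*(-1/699) = (39 - ⅔)*(-1/699) = (115/3)*(-1/699) = -115/2097 ≈ -0.054840)
(-24 - 23)² + 42*A = (-24 - 23)² + 42*(-115/2097) = (-47)² - 1610/699 = 2209 - 1610/699 = 1542481/699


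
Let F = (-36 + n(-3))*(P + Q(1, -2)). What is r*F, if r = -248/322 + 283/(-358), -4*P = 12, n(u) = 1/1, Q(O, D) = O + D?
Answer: -899550/4117 ≈ -218.50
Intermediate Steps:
Q(O, D) = D + O
n(u) = 1
P = -3 (P = -¼*12 = -3)
r = -89955/57638 (r = -248*1/322 + 283*(-1/358) = -124/161 - 283/358 = -89955/57638 ≈ -1.5607)
F = 140 (F = (-36 + 1)*(-3 + (-2 + 1)) = -35*(-3 - 1) = -35*(-4) = 140)
r*F = -89955/57638*140 = -899550/4117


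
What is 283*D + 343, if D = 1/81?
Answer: 28066/81 ≈ 346.49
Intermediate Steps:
D = 1/81 ≈ 0.012346
283*D + 343 = 283*(1/81) + 343 = 283/81 + 343 = 28066/81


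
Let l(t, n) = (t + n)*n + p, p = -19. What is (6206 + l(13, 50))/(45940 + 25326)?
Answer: 9337/71266 ≈ 0.13102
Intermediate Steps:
l(t, n) = -19 + n*(n + t) (l(t, n) = (t + n)*n - 19 = (n + t)*n - 19 = n*(n + t) - 19 = -19 + n*(n + t))
(6206 + l(13, 50))/(45940 + 25326) = (6206 + (-19 + 50² + 50*13))/(45940 + 25326) = (6206 + (-19 + 2500 + 650))/71266 = (6206 + 3131)*(1/71266) = 9337*(1/71266) = 9337/71266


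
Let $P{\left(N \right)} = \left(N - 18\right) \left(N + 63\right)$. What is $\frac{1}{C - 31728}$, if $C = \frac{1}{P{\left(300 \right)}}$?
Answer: $- \frac{102366}{3247868447} \approx -3.1518 \cdot 10^{-5}$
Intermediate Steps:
$P{\left(N \right)} = \left(-18 + N\right) \left(63 + N\right)$
$C = \frac{1}{102366}$ ($C = \frac{1}{-1134 + 300^{2} + 45 \cdot 300} = \frac{1}{-1134 + 90000 + 13500} = \frac{1}{102366} \approx 9.7689 \cdot 10^{-6}$)
$\frac{1}{C - 31728} = \frac{1}{\frac{1}{102366} - 31728} = \frac{1}{- \frac{3247868447}{102366}} = - \frac{102366}{3247868447}$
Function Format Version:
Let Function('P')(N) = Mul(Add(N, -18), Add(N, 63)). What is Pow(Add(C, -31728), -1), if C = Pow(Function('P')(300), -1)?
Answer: Rational(-102366, 3247868447) ≈ -3.1518e-5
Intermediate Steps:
Function('P')(N) = Mul(Add(-18, N), Add(63, N))
C = Rational(1, 102366) (C = Pow(Add(-1134, Pow(300, 2), Mul(45, 300)), -1) = Pow(Add(-1134, 90000, 13500), -1) = Pow(102366, -1) = Rational(1, 102366) ≈ 9.7689e-6)
Pow(Add(C, -31728), -1) = Pow(Add(Rational(1, 102366), -31728), -1) = Pow(Rational(-3247868447, 102366), -1) = Rational(-102366, 3247868447)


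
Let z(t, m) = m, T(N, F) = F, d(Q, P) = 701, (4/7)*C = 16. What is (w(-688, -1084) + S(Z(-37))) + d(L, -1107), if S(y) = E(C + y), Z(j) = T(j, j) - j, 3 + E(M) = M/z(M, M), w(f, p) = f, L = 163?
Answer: 11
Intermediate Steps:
C = 28 (C = (7/4)*16 = 28)
E(M) = -2 (E(M) = -3 + M/M = -3 + 1 = -2)
Z(j) = 0 (Z(j) = j - j = 0)
S(y) = -2
(w(-688, -1084) + S(Z(-37))) + d(L, -1107) = (-688 - 2) + 701 = -690 + 701 = 11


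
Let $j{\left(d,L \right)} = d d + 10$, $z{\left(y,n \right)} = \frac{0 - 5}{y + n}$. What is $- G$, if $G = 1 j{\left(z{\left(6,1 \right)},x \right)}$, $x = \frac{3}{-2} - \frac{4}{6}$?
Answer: $- \frac{515}{49} \approx -10.51$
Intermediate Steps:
$x = - \frac{13}{6}$ ($x = 3 \left(- \frac{1}{2}\right) - \frac{2}{3} = - \frac{3}{2} - \frac{2}{3} = - \frac{13}{6} \approx -2.1667$)
$z{\left(y,n \right)} = - \frac{5}{n + y}$
$j{\left(d,L \right)} = 10 + d^{2}$ ($j{\left(d,L \right)} = d^{2} + 10 = 10 + d^{2}$)
$G = \frac{515}{49}$ ($G = 1 \left(10 + \left(- \frac{5}{1 + 6}\right)^{2}\right) = 1 \left(10 + \left(- \frac{5}{7}\right)^{2}\right) = 1 \left(10 + \frac{25}{49}\right) = 1 \cdot \frac{515}{49} = \frac{515}{49} \approx 10.51$)
$- G = \left(-1\right) \frac{515}{49} = - \frac{515}{49}$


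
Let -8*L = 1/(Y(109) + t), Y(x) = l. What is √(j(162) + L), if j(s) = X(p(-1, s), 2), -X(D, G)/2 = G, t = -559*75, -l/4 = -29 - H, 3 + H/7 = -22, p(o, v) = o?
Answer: 3*I*√12849875574/170036 ≈ 2.0*I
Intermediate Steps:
H = -175 (H = -21 + 7*(-22) = -21 - 154 = -175)
l = -584 (l = -4*(-29 - 1*(-175)) = -4*(-29 + 175) = -4*146 = -584)
t = -41925
X(D, G) = -2*G
j(s) = -4 (j(s) = -2*2 = -4)
Y(x) = -584
L = 1/340072 (L = -1/(8*(-584 - 41925)) = -⅛/(-42509) = -⅛*(-1/42509) = 1/340072 ≈ 2.9406e-6)
√(j(162) + L) = √(-4 + 1/340072) = √(-1360287/340072) = 3*I*√12849875574/170036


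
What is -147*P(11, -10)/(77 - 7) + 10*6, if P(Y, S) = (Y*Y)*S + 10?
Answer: 2580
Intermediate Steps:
P(Y, S) = 10 + S*Y**2 (P(Y, S) = Y**2*S + 10 = S*Y**2 + 10 = 10 + S*Y**2)
-147*P(11, -10)/(77 - 7) + 10*6 = -147*(10 - 10*11**2)/(77 - 7) + 10*6 = -147*(10 - 10*121)/70 + 60 = -147*(10 - 1210)/70 + 60 = -(-176400)/70 + 60 = -147*(-120/7) + 60 = 2520 + 60 = 2580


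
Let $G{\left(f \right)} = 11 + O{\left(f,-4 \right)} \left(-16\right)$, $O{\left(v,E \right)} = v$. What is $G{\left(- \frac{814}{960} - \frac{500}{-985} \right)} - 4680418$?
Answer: $- \frac{27661173191}{5910} \approx -4.6804 \cdot 10^{6}$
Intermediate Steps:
$G{\left(f \right)} = 11 - 16 f$ ($G{\left(f \right)} = 11 + f \left(-16\right) = 11 - 16 f$)
$G{\left(- \frac{814}{960} - \frac{500}{-985} \right)} - 4680418 = \left(11 - 16 \left(- \frac{814}{960} - \frac{500}{-985}\right)\right) - 4680418 = \left(11 - 16 \left(\left(-814\right) \frac{1}{960} - - \frac{100}{197}\right)\right) - 4680418 = \left(11 - 16 \left(- \frac{407}{480} + \frac{100}{197}\right)\right) - 4680418 = \left(11 - - \frac{32179}{5910}\right) - 4680418 = \left(11 + \frac{32179}{5910}\right) - 4680418 = \frac{97189}{5910} - 4680418 = - \frac{27661173191}{5910}$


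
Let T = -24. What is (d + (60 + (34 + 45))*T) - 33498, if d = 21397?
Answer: -15437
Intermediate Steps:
(d + (60 + (34 + 45))*T) - 33498 = (21397 + (60 + (34 + 45))*(-24)) - 33498 = (21397 + (60 + 79)*(-24)) - 33498 = (21397 + 139*(-24)) - 33498 = (21397 - 3336) - 33498 = 18061 - 33498 = -15437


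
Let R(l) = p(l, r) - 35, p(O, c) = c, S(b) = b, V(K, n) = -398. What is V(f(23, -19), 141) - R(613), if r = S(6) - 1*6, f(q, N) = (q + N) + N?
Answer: -363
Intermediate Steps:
f(q, N) = q + 2*N (f(q, N) = (N + q) + N = q + 2*N)
r = 0 (r = 6 - 1*6 = 6 - 6 = 0)
R(l) = -35 (R(l) = 0 - 35 = -35)
V(f(23, -19), 141) - R(613) = -398 - 1*(-35) = -398 + 35 = -363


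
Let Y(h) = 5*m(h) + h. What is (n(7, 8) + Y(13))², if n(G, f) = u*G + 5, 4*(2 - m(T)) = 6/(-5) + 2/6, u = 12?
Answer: 1841449/144 ≈ 12788.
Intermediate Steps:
m(T) = 133/60 (m(T) = 2 - (6/(-5) + 2/6)/4 = 2 - (6*(-⅕) + 2*(⅙))/4 = 2 - (-6/5 + ⅓)/4 = 2 - ¼*(-13/15) = 2 + 13/60 = 133/60)
Y(h) = 133/12 + h (Y(h) = 5*(133/60) + h = 133/12 + h)
n(G, f) = 5 + 12*G (n(G, f) = 12*G + 5 = 5 + 12*G)
(n(7, 8) + Y(13))² = ((5 + 12*7) + (133/12 + 13))² = ((5 + 84) + 289/12)² = (89 + 289/12)² = (1357/12)² = 1841449/144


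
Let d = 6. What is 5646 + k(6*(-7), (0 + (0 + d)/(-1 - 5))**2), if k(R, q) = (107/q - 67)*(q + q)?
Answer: 5726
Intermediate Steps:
k(R, q) = 2*q*(-67 + 107/q) (k(R, q) = (-67 + 107/q)*(2*q) = 2*q*(-67 + 107/q))
5646 + k(6*(-7), (0 + (0 + d)/(-1 - 5))**2) = 5646 + (214 - 134*(0 + (0 + 6)/(-1 - 5))**2) = 5646 + (214 - 134*(0 + 6/(-6))**2) = 5646 + (214 - 134*(0 + 6*(-1/6))**2) = 5646 + (214 - 134*(0 - 1)**2) = 5646 + (214 - 134*(-1)**2) = 5646 + (214 - 134*1) = 5646 + (214 - 134) = 5646 + 80 = 5726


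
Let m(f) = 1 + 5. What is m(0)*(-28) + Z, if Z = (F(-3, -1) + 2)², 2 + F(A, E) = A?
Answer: -159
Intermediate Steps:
F(A, E) = -2 + A
m(f) = 6
Z = 9 (Z = ((-2 - 3) + 2)² = (-5 + 2)² = (-3)² = 9)
m(0)*(-28) + Z = 6*(-28) + 9 = -168 + 9 = -159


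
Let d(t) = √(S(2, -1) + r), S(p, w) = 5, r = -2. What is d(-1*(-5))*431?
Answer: 431*√3 ≈ 746.51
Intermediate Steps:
d(t) = √3 (d(t) = √(5 - 2) = √3)
d(-1*(-5))*431 = √3*431 = 431*√3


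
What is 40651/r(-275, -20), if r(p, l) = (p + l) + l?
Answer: -40651/315 ≈ -129.05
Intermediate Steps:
r(p, l) = p + 2*l (r(p, l) = (l + p) + l = p + 2*l)
40651/r(-275, -20) = 40651/(-275 + 2*(-20)) = 40651/(-275 - 40) = 40651/(-315) = 40651*(-1/315) = -40651/315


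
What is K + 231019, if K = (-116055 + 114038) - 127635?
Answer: 101367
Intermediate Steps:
K = -129652 (K = -2017 - 127635 = -129652)
K + 231019 = -129652 + 231019 = 101367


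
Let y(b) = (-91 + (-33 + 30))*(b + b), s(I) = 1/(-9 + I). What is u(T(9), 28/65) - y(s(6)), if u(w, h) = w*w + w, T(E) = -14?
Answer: 358/3 ≈ 119.33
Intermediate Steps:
u(w, h) = w + w**2 (u(w, h) = w**2 + w = w + w**2)
y(b) = -188*b (y(b) = (-91 - 3)*(2*b) = -188*b)
u(T(9), 28/65) - y(s(6)) = -14*(1 - 14) - (-188)/(-9 + 6) = -14*(-13) - (-188)/(-3) = 182 - (-188)*(-1)/3 = 182 - 1*188/3 = 182 - 188/3 = 358/3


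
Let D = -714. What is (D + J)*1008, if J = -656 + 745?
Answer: -630000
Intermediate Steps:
J = 89
(D + J)*1008 = (-714 + 89)*1008 = -625*1008 = -630000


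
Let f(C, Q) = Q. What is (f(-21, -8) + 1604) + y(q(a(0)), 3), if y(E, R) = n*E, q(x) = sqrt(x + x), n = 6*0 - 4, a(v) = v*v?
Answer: 1596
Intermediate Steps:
a(v) = v**2
n = -4 (n = 0 - 4 = -4)
q(x) = sqrt(2)*sqrt(x) (q(x) = sqrt(2*x) = sqrt(2)*sqrt(x))
y(E, R) = -4*E
(f(-21, -8) + 1604) + y(q(a(0)), 3) = (-8 + 1604) - 4*sqrt(2)*sqrt(0**2) = 1596 - 4*sqrt(2)*sqrt(0) = 1596 - 4*sqrt(2)*0 = 1596 - 4*0 = 1596 + 0 = 1596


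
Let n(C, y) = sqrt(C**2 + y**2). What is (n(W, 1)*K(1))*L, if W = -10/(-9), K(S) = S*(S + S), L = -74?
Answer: -148*sqrt(181)/9 ≈ -221.24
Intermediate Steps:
K(S) = 2*S**2 (K(S) = S*(2*S) = 2*S**2)
W = 10/9 (W = -10*(-1/9) = 10/9 ≈ 1.1111)
(n(W, 1)*K(1))*L = (sqrt((10/9)**2 + 1**2)*(2*1**2))*(-74) = (sqrt(100/81 + 1)*(2*1))*(-74) = (sqrt(181/81)*2)*(-74) = ((sqrt(181)/9)*2)*(-74) = (2*sqrt(181)/9)*(-74) = -148*sqrt(181)/9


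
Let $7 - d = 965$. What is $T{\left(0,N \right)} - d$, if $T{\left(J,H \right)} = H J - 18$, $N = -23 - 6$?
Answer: $940$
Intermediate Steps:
$d = -958$ ($d = 7 - 965 = -958$)
$N = -29$ ($N = -23 - 6 = -29$)
$T{\left(J,H \right)} = -18 + H J$
$T{\left(0,N \right)} - d = \left(-18 - 0\right) - -958 = \left(-18 + 0\right) + 958 = -18 + 958 = 940$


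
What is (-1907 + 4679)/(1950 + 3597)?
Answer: 924/1849 ≈ 0.49973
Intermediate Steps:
(-1907 + 4679)/(1950 + 3597) = 2772/5547 = 2772*(1/5547) = 924/1849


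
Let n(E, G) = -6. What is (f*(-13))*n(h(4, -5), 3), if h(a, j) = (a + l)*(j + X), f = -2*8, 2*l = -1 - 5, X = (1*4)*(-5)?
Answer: -1248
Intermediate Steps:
X = -20 (X = 4*(-5) = -20)
l = -3 (l = (-1 - 5)/2 = (½)*(-6) = -3)
f = -16
h(a, j) = (-20 + j)*(-3 + a) (h(a, j) = (a - 3)*(j - 20) = (-3 + a)*(-20 + j) = (-20 + j)*(-3 + a))
(f*(-13))*n(h(4, -5), 3) = -16*(-13)*(-6) = 208*(-6) = -1248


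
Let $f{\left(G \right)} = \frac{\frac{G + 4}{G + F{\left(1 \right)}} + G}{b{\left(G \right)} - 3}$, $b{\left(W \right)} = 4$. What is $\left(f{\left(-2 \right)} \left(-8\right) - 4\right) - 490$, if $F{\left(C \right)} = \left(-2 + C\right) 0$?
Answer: $-470$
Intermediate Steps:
$F{\left(C \right)} = 0$
$f{\left(G \right)} = G + \frac{4 + G}{G}$ ($f{\left(G \right)} = \frac{\frac{G + 4}{G + 0} + G}{4 - 3} = \frac{\frac{4 + G}{G} + G}{1} = \left(\frac{4 + G}{G} + G\right) 1 = \left(G + \frac{4 + G}{G}\right) 1 = G + \frac{4 + G}{G}$)
$\left(f{\left(-2 \right)} \left(-8\right) - 4\right) - 490 = \left(\left(1 - 2 + \frac{4}{-2}\right) \left(-8\right) - 4\right) - 490 = \left(\left(1 - 2 + 4 \left(- \frac{1}{2}\right)\right) \left(-8\right) - 4\right) - 490 = \left(\left(1 - 2 - 2\right) \left(-8\right) - 4\right) - 490 = \left(\left(-3\right) \left(-8\right) - 4\right) - 490 = \left(24 - 4\right) - 490 = 20 - 490 = -470$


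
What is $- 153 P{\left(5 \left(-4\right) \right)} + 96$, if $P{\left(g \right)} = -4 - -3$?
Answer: $249$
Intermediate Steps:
$P{\left(g \right)} = -1$ ($P{\left(g \right)} = -4 + 3 = -1$)
$- 153 P{\left(5 \left(-4\right) \right)} + 96 = \left(-153\right) \left(-1\right) + 96 = 153 + 96 = 249$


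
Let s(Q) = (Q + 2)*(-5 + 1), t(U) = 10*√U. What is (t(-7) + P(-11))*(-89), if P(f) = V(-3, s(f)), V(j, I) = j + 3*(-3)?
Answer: 1068 - 890*I*√7 ≈ 1068.0 - 2354.7*I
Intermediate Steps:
s(Q) = -8 - 4*Q (s(Q) = (2 + Q)*(-4) = -8 - 4*Q)
V(j, I) = -9 + j (V(j, I) = j - 9 = -9 + j)
P(f) = -12 (P(f) = -9 - 3 = -12)
(t(-7) + P(-11))*(-89) = (10*√(-7) - 12)*(-89) = (10*(I*√7) - 12)*(-89) = (10*I*√7 - 12)*(-89) = (-12 + 10*I*√7)*(-89) = 1068 - 890*I*√7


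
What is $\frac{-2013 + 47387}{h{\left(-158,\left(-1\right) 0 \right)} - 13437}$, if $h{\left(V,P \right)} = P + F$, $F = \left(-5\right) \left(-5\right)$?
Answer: $- \frac{3241}{958} \approx -3.3831$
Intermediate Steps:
$F = 25$
$h{\left(V,P \right)} = 25 + P$ ($h{\left(V,P \right)} = P + 25 = 25 + P$)
$\frac{-2013 + 47387}{h{\left(-158,\left(-1\right) 0 \right)} - 13437} = \frac{-2013 + 47387}{\left(25 - 0\right) - 13437} = \frac{45374}{\left(25 + 0\right) - 13437} = \frac{45374}{25 - 13437} = \frac{45374}{-13412} = 45374 \left(- \frac{1}{13412}\right) = - \frac{3241}{958}$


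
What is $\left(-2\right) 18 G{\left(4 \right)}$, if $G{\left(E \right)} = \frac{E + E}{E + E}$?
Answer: $-36$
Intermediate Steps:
$G{\left(E \right)} = 1$ ($G{\left(E \right)} = \frac{2 E}{2 E} = 2 E \frac{1}{2 E} = 1$)
$\left(-2\right) 18 G{\left(4 \right)} = \left(-2\right) 18 \cdot 1 = \left(-36\right) 1 = -36$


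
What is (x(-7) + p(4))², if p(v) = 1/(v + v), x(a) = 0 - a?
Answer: 3249/64 ≈ 50.766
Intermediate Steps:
x(a) = -a
p(v) = 1/(2*v)
(x(-7) + p(4))² = (-1*(-7) + (½)/4)² = (7 + (½)*(¼))² = (7 + ⅛)² = (57/8)² = 3249/64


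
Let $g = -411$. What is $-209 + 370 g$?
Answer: $-152279$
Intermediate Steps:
$-209 + 370 g = -209 + 370 \left(-411\right) = -209 - 152070 = -152279$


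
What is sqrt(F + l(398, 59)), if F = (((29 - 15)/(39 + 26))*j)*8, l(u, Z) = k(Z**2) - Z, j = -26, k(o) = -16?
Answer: I*sqrt(2995)/5 ≈ 10.945*I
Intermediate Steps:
l(u, Z) = -16 - Z
F = -224/5 (F = (((29 - 15)/(39 + 26))*(-26))*8 = ((14/65)*(-26))*8 = -28/5*8 = -224/5 ≈ -44.800)
sqrt(F + l(398, 59)) = sqrt(-224/5 + (-16 - 1*59)) = sqrt(-224/5 + (-16 - 59)) = sqrt(-224/5 - 75) = sqrt(-599/5) = I*sqrt(2995)/5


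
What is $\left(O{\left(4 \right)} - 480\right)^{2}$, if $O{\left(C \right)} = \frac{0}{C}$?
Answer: $230400$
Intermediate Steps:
$O{\left(C \right)} = 0$
$\left(O{\left(4 \right)} - 480\right)^{2} = \left(0 - 480\right)^{2} = \left(-480\right)^{2} = 230400$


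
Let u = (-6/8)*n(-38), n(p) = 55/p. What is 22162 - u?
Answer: 3368459/152 ≈ 22161.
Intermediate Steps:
u = 165/152 (u = (-6/8)*(55/(-38)) = (-6*1/8)*(55*(-1/38)) = -3/4*(-55/38) = 165/152 ≈ 1.0855)
22162 - u = 22162 - 1*165/152 = 22162 - 165/152 = 3368459/152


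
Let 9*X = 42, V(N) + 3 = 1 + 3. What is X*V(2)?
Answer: 14/3 ≈ 4.6667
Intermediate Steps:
V(N) = 1 (V(N) = -3 + (1 + 3) = -3 + 4 = 1)
X = 14/3 (X = (⅑)*42 = 14/3 ≈ 4.6667)
X*V(2) = (14/3)*1 = 14/3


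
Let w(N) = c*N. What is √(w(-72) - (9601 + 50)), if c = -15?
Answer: I*√8571 ≈ 92.58*I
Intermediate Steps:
w(N) = -15*N
√(w(-72) - (9601 + 50)) = √(-15*(-72) - (9601 + 50)) = √(1080 - 1*9651) = √(1080 - 9651) = √(-8571) = I*√8571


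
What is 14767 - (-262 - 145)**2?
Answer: -150882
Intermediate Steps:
14767 - (-262 - 145)**2 = 14767 - 1*(-407)**2 = 14767 - 1*165649 = 14767 - 165649 = -150882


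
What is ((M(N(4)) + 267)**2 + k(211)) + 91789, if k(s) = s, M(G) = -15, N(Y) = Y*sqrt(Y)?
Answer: 155504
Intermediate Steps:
N(Y) = Y**(3/2)
((M(N(4)) + 267)**2 + k(211)) + 91789 = ((-15 + 267)**2 + 211) + 91789 = (252**2 + 211) + 91789 = (63504 + 211) + 91789 = 63715 + 91789 = 155504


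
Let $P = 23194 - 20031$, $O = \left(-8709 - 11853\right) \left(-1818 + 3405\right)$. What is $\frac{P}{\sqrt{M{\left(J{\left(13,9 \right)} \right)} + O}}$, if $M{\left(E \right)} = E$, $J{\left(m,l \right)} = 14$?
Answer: $- \frac{3163 i \sqrt{8157970}}{16315940} \approx - 0.5537 i$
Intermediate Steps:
$O = -32631894$ ($O = \left(-20562\right) 1587 = -32631894$)
$P = 3163$
$\frac{P}{\sqrt{M{\left(J{\left(13,9 \right)} \right)} + O}} = \frac{3163}{\sqrt{14 - 32631894}} = \frac{3163}{\sqrt{-32631880}} = \frac{3163}{2 i \sqrt{8157970}} = 3163 \left(- \frac{i \sqrt{8157970}}{16315940}\right) = - \frac{3163 i \sqrt{8157970}}{16315940}$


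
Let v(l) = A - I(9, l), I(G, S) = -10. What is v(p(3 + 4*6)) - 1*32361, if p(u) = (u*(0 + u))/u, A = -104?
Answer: -32455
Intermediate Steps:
p(u) = u (p(u) = (u*u)/u = u²/u = u)
v(l) = -94 (v(l) = -104 - 1*(-10) = -104 + 10 = -94)
v(p(3 + 4*6)) - 1*32361 = -94 - 1*32361 = -94 - 32361 = -32455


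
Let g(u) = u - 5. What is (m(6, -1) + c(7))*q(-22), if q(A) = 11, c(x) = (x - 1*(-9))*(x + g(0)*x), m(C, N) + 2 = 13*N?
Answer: -5093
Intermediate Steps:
g(u) = -5 + u
m(C, N) = -2 + 13*N
c(x) = -4*x*(9 + x) (c(x) = (x - 1*(-9))*(x + (-5 + 0)*x) = (x + 9)*(x - 5*x) = (9 + x)*(-4*x) = -4*x*(9 + x))
(m(6, -1) + c(7))*q(-22) = ((-2 + 13*(-1)) + 4*7*(-9 - 1*7))*11 = ((-2 - 13) + 4*7*(-9 - 7))*11 = (-15 + 4*7*(-16))*11 = (-15 - 448)*11 = -463*11 = -5093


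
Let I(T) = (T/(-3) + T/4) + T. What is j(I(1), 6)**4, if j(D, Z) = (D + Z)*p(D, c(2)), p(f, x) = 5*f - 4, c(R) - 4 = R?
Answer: 113947428721/429981696 ≈ 265.01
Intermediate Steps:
c(R) = 4 + R
p(f, x) = -4 + 5*f
I(T) = 11*T/12 (I(T) = (T*(-1/3) + T*(1/4)) + T = (-T/3 + T/4) + T = -T/12 + T = 11*T/12)
j(D, Z) = (-4 + 5*D)*(D + Z) (j(D, Z) = (D + Z)*(-4 + 5*D) = (-4 + 5*D)*(D + Z))
j(I(1), 6)**4 = ((-4 + 5*((11/12)*1))*((11/12)*1 + 6))**4 = ((-4 + 5*(11/12))*(11/12 + 6))**4 = ((-4 + 55/12)*(83/12))**4 = ((7/12)*(83/12))**4 = (581/144)**4 = 113947428721/429981696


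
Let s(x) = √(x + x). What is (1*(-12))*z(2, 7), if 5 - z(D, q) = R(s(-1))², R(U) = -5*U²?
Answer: 1140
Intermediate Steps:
s(x) = √2*√x (s(x) = √(2*x) = √2*√x)
z(D, q) = -95 (z(D, q) = 5 - (-5*(√2*√(-1))²)² = 5 - (-5*(√2*I)²)² = 5 - (-5*(I*√2)²)² = 5 - (-5*(-2))² = 5 - 1*10² = 5 - 1*100 = 5 - 100 = -95)
(1*(-12))*z(2, 7) = (1*(-12))*(-95) = -12*(-95) = 1140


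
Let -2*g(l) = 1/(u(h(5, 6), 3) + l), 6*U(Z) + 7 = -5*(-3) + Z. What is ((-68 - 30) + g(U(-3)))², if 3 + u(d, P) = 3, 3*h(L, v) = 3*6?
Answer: 243049/25 ≈ 9722.0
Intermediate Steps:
U(Z) = 4/3 + Z/6 (U(Z) = -7/6 + (-5*(-3) + Z)/6 = -7/6 + (15 + Z)/6 = -7/6 + (5/2 + Z/6) = 4/3 + Z/6)
h(L, v) = 6 (h(L, v) = (3*6)/3 = (⅓)*18 = 6)
u(d, P) = 0 (u(d, P) = -3 + 3 = 0)
g(l) = -1/(2*l) (g(l) = -1/(2*(0 + l)) = -1/(2*l))
((-68 - 30) + g(U(-3)))² = ((-68 - 30) - 1/(2*(4/3 + (⅙)*(-3))))² = (-98 - 1/(2*(4/3 - ½)))² = (-98 - 1/(2*⅚))² = (-98 - ½*6/5)² = (-98 - ⅗)² = (-493/5)² = 243049/25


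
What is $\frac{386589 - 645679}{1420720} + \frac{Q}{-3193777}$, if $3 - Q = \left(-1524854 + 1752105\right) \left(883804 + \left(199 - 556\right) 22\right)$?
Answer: $\frac{28280842518873891}{453746285944} \approx 62327.0$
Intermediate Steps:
$Q = -199060513447$ ($Q = 3 - \left(-1524854 + 1752105\right) \left(883804 + \left(199 - 556\right) 22\right) = 3 - 227251 \left(883804 - 7854\right) = 3 - 227251 \cdot 875950 = 3 - 199060513450 = -199060513447$)
$\frac{386589 - 645679}{1420720} + \frac{Q}{-3193777} = \frac{386589 - 645679}{1420720} - \frac{199060513447}{-3193777} = \left(-259090\right) \frac{1}{1420720} - - \frac{199060513447}{3193777} = - \frac{25909}{142072} + \frac{199060513447}{3193777} = \frac{28280842518873891}{453746285944}$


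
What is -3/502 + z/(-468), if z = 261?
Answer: -7357/13052 ≈ -0.56367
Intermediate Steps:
-3/502 + z/(-468) = -3/502 + 261/(-468) = -3*1/502 + 261*(-1/468) = -3/502 - 29/52 = -7357/13052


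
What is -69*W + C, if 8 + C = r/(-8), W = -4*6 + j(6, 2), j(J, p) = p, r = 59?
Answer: 12021/8 ≈ 1502.6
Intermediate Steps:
W = -22 (W = -4*6 + 2 = -24 + 2 = -22)
C = -123/8 (C = -8 + 59/(-8) = -8 + 59*(-1/8) = -8 - 59/8 = -123/8 ≈ -15.375)
-69*W + C = -69*(-22) - 123/8 = 1518 - 123/8 = 12021/8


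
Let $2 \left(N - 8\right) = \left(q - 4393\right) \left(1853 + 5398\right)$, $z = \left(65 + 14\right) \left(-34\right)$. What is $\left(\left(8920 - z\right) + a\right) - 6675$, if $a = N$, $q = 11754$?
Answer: $\frac{53384489}{2} \approx 2.6692 \cdot 10^{7}$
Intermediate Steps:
$z = -2686$ ($z = 79 \left(-34\right) = -2686$)
$N = \frac{53374627}{2}$ ($N = 8 + \frac{\left(11754 - 4393\right) \left(1853 + 5398\right)}{2} = 8 + \frac{7361 \cdot 7251}{2} = 8 + \frac{1}{2} \cdot 53374611 = 8 + \frac{53374611}{2} = \frac{53374627}{2} \approx 2.6687 \cdot 10^{7}$)
$a = \frac{53374627}{2} \approx 2.6687 \cdot 10^{7}$
$\left(\left(8920 - z\right) + a\right) - 6675 = \left(\left(8920 - -2686\right) + \frac{53374627}{2}\right) - 6675 = \left(\left(8920 + 2686\right) + \frac{53374627}{2}\right) - 6675 = \left(11606 + \frac{53374627}{2}\right) - 6675 = \frac{53397839}{2} - 6675 = \frac{53384489}{2}$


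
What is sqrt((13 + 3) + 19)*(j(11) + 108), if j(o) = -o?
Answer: 97*sqrt(35) ≈ 573.86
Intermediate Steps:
sqrt((13 + 3) + 19)*(j(11) + 108) = sqrt((13 + 3) + 19)*(-1*11 + 108) = sqrt(16 + 19)*(-11 + 108) = sqrt(35)*97 = 97*sqrt(35)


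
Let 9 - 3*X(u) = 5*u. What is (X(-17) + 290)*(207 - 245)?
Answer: -36632/3 ≈ -12211.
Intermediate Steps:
X(u) = 3 - 5*u/3
(X(-17) + 290)*(207 - 245) = ((3 - 5/3*(-17)) + 290)*(207 - 245) = ((3 + 85/3) + 290)*(-38) = (94/3 + 290)*(-38) = (964/3)*(-38) = -36632/3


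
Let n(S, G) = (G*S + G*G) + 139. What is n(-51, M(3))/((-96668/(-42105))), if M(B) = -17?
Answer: 54525975/96668 ≈ 564.05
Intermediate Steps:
n(S, G) = 139 + G² + G*S (n(S, G) = (G*S + G²) + 139 = (G² + G*S) + 139 = 139 + G² + G*S)
n(-51, M(3))/((-96668/(-42105))) = (139 + (-17)² - 17*(-51))/((-96668/(-42105))) = (139 + 289 + 867)/((-96668*(-1/42105))) = 1295/(96668/42105) = 1295*(42105/96668) = 54525975/96668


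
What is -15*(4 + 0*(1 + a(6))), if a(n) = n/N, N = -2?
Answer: -60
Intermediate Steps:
a(n) = -n/2 (a(n) = n/(-2) = n*(-½) = -n/2)
-15*(4 + 0*(1 + a(6))) = -15*(4 + 0*(1 - ½*6)) = -15*(4 + 0*(1 - 3)) = -15*(4 + 0*(-2)) = -15*(4 + 0) = -15*4 = -60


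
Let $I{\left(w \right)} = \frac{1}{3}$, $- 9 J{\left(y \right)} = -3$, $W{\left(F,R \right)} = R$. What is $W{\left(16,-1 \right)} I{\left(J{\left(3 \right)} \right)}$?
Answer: $- \frac{1}{3} \approx -0.33333$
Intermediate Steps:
$J{\left(y \right)} = \frac{1}{3}$ ($J{\left(y \right)} = \left(- \frac{1}{9}\right) \left(-3\right) = \frac{1}{3}$)
$I{\left(w \right)} = \frac{1}{3}$
$W{\left(16,-1 \right)} I{\left(J{\left(3 \right)} \right)} = \left(-1\right) \frac{1}{3} = - \frac{1}{3}$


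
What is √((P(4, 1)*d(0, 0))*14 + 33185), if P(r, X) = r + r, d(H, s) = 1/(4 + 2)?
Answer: √298833/3 ≈ 182.22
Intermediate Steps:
d(H, s) = ⅙ (d(H, s) = 1/6 = ⅙)
P(r, X) = 2*r
√((P(4, 1)*d(0, 0))*14 + 33185) = √(((2*4)*(⅙))*14 + 33185) = √((8*(⅙))*14 + 33185) = √((4/3)*14 + 33185) = √(56/3 + 33185) = √(99611/3) = √298833/3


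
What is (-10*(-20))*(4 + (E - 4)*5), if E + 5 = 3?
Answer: -5200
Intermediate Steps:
E = -2 (E = -5 + 3 = -2)
(-10*(-20))*(4 + (E - 4)*5) = (-10*(-20))*(4 + (-2 - 4)*5) = 200*(4 - 6*5) = 200*(4 - 30) = 200*(-26) = -5200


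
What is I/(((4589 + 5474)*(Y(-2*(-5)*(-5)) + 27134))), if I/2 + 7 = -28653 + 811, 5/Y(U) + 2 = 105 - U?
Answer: -8521794/41776614941 ≈ -0.00020398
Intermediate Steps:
Y(U) = 5/(103 - U) (Y(U) = 5/(-2 + (105 - U)) = 5/(103 - U))
I = -55698 (I = -14 + 2*(-28653 + 811) = -14 + 2*(-27842) = -14 - 55684 = -55698)
I/(((4589 + 5474)*(Y(-2*(-5)*(-5)) + 27134))) = -55698*1/((4589 + 5474)*(-5/(-103 - 2*(-5)*(-5)) + 27134)) = -55698*1/(10063*(-5/(-103 + 10*(-5)) + 27134)) = -55698*1/(10063*(-5/(-103 - 50) + 27134)) = -55698*1/(10063*(-5/(-153) + 27134)) = -55698*1/(10063*(-5*(-1/153) + 27134)) = -55698*1/(10063*(5/153 + 27134)) = -55698/(10063*(4151507/153)) = -55698/41776614941/153 = -55698*153/41776614941 = -8521794/41776614941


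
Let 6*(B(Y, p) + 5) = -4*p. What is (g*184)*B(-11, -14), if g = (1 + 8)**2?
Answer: 64584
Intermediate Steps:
B(Y, p) = -5 - 2*p/3 (B(Y, p) = -5 + (-4*p)/6 = -5 - 2*p/3)
g = 81 (g = 9**2 = 81)
(g*184)*B(-11, -14) = (81*184)*(-5 - 2/3*(-14)) = 14904*(-5 + 28/3) = 14904*(13/3) = 64584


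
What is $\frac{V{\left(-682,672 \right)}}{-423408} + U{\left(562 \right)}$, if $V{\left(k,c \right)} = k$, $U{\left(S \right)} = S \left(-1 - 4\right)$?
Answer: $- \frac{594887899}{211704} \approx -2810.0$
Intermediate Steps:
$U{\left(S \right)} = - 5 S$ ($U{\left(S \right)} = S \left(-5\right) = - 5 S$)
$\frac{V{\left(-682,672 \right)}}{-423408} + U{\left(562 \right)} = - \frac{682}{-423408} - 2810 = \left(-682\right) \left(- \frac{1}{423408}\right) - 2810 = \frac{341}{211704} - 2810 = - \frac{594887899}{211704}$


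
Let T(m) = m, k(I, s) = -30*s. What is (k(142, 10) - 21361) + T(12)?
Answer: -21649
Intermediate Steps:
(k(142, 10) - 21361) + T(12) = (-30*10 - 21361) + 12 = (-300 - 21361) + 12 = -21661 + 12 = -21649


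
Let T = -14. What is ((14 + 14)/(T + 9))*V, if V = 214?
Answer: -5992/5 ≈ -1198.4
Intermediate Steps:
((14 + 14)/(T + 9))*V = ((14 + 14)/(-14 + 9))*214 = (28/(-5))*214 = (28*(-⅕))*214 = -28/5*214 = -5992/5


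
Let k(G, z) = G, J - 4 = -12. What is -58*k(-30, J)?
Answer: 1740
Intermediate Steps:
J = -8 (J = 4 - 12 = -8)
-58*k(-30, J) = -58*(-30) = 1740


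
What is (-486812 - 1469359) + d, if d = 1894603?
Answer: -61568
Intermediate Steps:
(-486812 - 1469359) + d = (-486812 - 1469359) + 1894603 = -1956171 + 1894603 = -61568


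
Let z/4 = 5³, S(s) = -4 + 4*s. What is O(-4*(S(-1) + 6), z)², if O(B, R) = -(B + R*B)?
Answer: 16064064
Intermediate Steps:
z = 500 (z = 4*5³ = 4*125 = 500)
O(B, R) = -B - B*R (O(B, R) = -(B + B*R) = -B - B*R)
O(-4*(S(-1) + 6), z)² = (-(-4*((-4 + 4*(-1)) + 6))*(1 + 500))² = (-1*(-4*((-4 - 4) + 6))*501)² = (-1*(-4*(-8 + 6))*501)² = (-1*(-4*(-2))*501)² = (-1*8*501)² = (-4008)² = 16064064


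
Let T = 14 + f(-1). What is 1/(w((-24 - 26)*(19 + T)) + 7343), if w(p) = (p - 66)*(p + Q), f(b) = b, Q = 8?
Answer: 1/2659615 ≈ 3.7599e-7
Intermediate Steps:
T = 13 (T = 14 - 1 = 13)
w(p) = (-66 + p)*(8 + p) (w(p) = (p - 66)*(p + 8) = (-66 + p)*(8 + p))
1/(w((-24 - 26)*(19 + T)) + 7343) = 1/((-528 + ((-24 - 26)*(19 + 13))² - 58*(-24 - 26)*(19 + 13)) + 7343) = 1/((-528 + (-50*32)² - (-2900)*32) + 7343) = 1/((-528 + (-1600)² - 58*(-1600)) + 7343) = 1/((-528 + 2560000 + 92800) + 7343) = 1/(2652272 + 7343) = 1/2659615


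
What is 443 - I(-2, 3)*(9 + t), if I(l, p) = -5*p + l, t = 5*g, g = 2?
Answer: 766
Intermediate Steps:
t = 10 (t = 5*2 = 10)
I(l, p) = l - 5*p
443 - I(-2, 3)*(9 + t) = 443 - (-2 - 5*3)*(9 + 10) = 443 - (-2 - 15)*19 = 443 - (-17)*19 = 443 - 1*(-323) = 443 + 323 = 766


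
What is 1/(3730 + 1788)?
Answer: 1/5518 ≈ 0.00018123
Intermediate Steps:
1/(3730 + 1788) = 1/5518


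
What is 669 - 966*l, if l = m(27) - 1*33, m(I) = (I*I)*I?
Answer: -18981231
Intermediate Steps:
m(I) = I**3 (m(I) = I**2*I = I**3)
l = 19650 (l = 27**3 - 1*33 = 19683 - 33 = 19650)
669 - 966*l = 669 - 966*19650 = 669 - 18981900 = -18981231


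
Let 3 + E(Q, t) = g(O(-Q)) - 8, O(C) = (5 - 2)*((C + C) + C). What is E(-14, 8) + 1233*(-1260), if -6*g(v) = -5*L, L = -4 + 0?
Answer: -4660783/3 ≈ -1.5536e+6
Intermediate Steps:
L = -4
O(C) = 9*C (O(C) = 3*(2*C + C) = 3*(3*C) = 9*C)
g(v) = -10/3 (g(v) = -(-5)*(-4)/6 = -⅙*20 = -10/3)
E(Q, t) = -43/3 (E(Q, t) = -3 + (-10/3 - 8) = -3 - 34/3 = -43/3)
E(-14, 8) + 1233*(-1260) = -43/3 + 1233*(-1260) = -43/3 - 1553580 = -4660783/3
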